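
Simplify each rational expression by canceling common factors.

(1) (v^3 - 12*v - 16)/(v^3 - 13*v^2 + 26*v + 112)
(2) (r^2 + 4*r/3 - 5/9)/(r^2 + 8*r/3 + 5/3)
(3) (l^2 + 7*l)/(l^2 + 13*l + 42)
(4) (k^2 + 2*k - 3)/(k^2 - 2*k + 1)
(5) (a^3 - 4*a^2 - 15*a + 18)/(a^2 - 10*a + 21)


(1) = (v^2 - 2*v - 8)/(v^2 - 15*v + 56)
(2) = (3*r - 1)/(3*r + 3)
(3) = l/(l + 6)
(4) = (k + 3)/(k - 1)
(5) = (a^3 - 4*a^2 - 15*a + 18)/(a^2 - 10*a + 21)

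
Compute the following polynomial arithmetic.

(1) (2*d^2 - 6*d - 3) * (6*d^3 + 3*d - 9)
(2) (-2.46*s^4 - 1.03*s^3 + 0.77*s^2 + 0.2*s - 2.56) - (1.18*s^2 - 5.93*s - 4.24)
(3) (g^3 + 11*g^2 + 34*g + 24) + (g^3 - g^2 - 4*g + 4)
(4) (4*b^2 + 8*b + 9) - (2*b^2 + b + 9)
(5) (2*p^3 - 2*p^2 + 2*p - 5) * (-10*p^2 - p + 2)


(1) = 12*d^5 - 36*d^4 - 12*d^3 - 36*d^2 + 45*d + 27
(2) = -2.46*s^4 - 1.03*s^3 - 0.41*s^2 + 6.13*s + 1.68
(3) = 2*g^3 + 10*g^2 + 30*g + 28
(4) = 2*b^2 + 7*b
(5) = -20*p^5 + 18*p^4 - 14*p^3 + 44*p^2 + 9*p - 10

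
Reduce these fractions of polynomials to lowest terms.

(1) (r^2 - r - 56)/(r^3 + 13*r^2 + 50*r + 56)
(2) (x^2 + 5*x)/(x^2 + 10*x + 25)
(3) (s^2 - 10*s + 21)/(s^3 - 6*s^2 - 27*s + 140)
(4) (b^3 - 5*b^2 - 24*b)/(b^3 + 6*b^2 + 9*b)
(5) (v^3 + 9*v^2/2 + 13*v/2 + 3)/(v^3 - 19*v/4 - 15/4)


(1) = (r - 8)/(r^2 + 6*r + 8)
(2) = x/(x + 5)
(3) = (s - 3)/(s^2 + s - 20)
(4) = (b - 8)/(b + 3)
(5) = (2*v + 4)/(2*v - 5)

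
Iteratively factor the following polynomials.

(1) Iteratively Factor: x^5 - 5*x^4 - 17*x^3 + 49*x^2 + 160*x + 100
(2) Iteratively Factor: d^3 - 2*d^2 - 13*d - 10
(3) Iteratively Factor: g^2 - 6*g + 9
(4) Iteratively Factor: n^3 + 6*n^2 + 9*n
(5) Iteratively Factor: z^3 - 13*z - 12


(1) = (x - 5)*(x^4 - 17*x^2 - 36*x - 20) = (x - 5)^2*(x^3 + 5*x^2 + 8*x + 4) = (x - 5)^2*(x + 1)*(x^2 + 4*x + 4) = (x - 5)^2*(x + 1)*(x + 2)*(x + 2)
(2) = (d - 5)*(d^2 + 3*d + 2) = (d - 5)*(d + 2)*(d + 1)
(3) = (g - 3)*(g - 3)
(4) = (n)*(n^2 + 6*n + 9) = n*(n + 3)*(n + 3)
(5) = (z - 4)*(z^2 + 4*z + 3) = (z - 4)*(z + 3)*(z + 1)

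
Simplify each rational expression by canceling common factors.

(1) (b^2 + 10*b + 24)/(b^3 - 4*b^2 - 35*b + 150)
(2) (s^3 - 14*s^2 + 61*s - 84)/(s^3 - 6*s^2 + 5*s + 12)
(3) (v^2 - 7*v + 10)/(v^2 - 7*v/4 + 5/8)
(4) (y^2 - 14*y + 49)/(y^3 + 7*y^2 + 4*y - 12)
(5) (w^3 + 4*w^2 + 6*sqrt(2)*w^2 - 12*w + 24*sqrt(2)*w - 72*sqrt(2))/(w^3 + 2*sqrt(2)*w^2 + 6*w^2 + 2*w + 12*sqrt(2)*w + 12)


(1) = (b + 4)/(b^2 - 10*b + 25)
(2) = (s - 7)/(s + 1)
(3) = (8*v^2 - 56*v + 80)/(8*v^2 - 14*v + 5)
(4) = (y^2 - 14*y + 49)/(y^3 + 7*y^2 + 4*y - 12)
(5) = (w^2 + w*(-2 + 6*sqrt(2)) - 12*sqrt(2))/(w^2 + 2*sqrt(2)*w + 2)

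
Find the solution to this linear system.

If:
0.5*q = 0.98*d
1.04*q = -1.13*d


Then:
d = 0.00
q = 0.00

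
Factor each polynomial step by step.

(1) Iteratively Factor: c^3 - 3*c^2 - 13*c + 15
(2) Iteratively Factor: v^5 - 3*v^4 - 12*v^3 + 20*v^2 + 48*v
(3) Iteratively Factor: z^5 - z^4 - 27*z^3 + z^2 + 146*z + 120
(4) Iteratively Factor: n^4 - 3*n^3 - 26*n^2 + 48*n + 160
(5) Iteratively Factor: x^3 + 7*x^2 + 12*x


(1) = (c - 1)*(c^2 - 2*c - 15) = (c - 5)*(c - 1)*(c + 3)
(2) = (v + 2)*(v^4 - 5*v^3 - 2*v^2 + 24*v) = (v - 4)*(v + 2)*(v^3 - v^2 - 6*v) = (v - 4)*(v + 2)^2*(v^2 - 3*v) = (v - 4)*(v - 3)*(v + 2)^2*(v)
(3) = (z - 3)*(z^4 + 2*z^3 - 21*z^2 - 62*z - 40) = (z - 3)*(z + 4)*(z^3 - 2*z^2 - 13*z - 10) = (z - 3)*(z + 1)*(z + 4)*(z^2 - 3*z - 10) = (z - 5)*(z - 3)*(z + 1)*(z + 4)*(z + 2)
(4) = (n - 5)*(n^3 + 2*n^2 - 16*n - 32) = (n - 5)*(n + 4)*(n^2 - 2*n - 8) = (n - 5)*(n + 2)*(n + 4)*(n - 4)
(5) = (x + 3)*(x^2 + 4*x) = (x + 3)*(x + 4)*(x)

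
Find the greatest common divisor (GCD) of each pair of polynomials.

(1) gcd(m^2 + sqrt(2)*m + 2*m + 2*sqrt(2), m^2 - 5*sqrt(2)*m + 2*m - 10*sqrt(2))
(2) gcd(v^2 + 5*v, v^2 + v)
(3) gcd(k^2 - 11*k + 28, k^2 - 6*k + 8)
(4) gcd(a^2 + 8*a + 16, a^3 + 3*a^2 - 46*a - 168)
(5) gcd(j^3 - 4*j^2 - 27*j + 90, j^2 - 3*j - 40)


(1) = m + 2
(2) = v
(3) = gcd((k - 7)*(k - 4), (k - 4)*(k - 2)) = k - 4
(4) = gcd((a + 4)^2, (a - 7)*(a + 4)*(a + 6)) = a + 4
(5) = gcd((j - 6)*(j - 3)*(j + 5), (j - 8)*(j + 5)) = j + 5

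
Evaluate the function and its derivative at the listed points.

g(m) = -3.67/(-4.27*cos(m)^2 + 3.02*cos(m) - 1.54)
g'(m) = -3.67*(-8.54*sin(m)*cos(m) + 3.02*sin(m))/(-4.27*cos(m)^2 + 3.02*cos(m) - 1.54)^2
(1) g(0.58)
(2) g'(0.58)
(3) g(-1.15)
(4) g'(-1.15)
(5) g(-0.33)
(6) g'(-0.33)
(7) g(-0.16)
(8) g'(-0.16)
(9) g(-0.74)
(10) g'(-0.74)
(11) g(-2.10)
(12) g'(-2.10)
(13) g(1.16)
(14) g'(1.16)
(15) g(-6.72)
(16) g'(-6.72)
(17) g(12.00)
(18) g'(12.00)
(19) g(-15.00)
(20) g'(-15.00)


(1) = 1.83
(2) = 2.07
(3) = 3.60
(4) = -1.51
(5) = 1.47
(6) = -0.96
(7) = 1.35
(8) = -0.43
(9) = 2.24
(10) = -3.03
(11) = 0.88
(12) = 1.35
(13) = 3.62
(14) = 1.28
(15) = 1.59
(16) = -1.37
(17) = 1.81
(18) = -2.00
(19) = 0.58
(20) = 0.57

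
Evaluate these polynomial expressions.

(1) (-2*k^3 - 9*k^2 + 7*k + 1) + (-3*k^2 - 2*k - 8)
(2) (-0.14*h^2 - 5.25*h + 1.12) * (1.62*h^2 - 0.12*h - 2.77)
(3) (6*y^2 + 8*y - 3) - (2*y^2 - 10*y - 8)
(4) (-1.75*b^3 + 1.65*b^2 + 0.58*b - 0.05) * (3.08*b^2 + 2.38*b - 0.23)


(1) = -2*k^3 - 12*k^2 + 5*k - 7
(2) = -0.2268*h^4 - 8.4882*h^3 + 2.8322*h^2 + 14.4081*h - 3.1024
(3) = 4*y^2 + 18*y + 5
(4) = -5.39*b^5 + 0.917*b^4 + 6.1159*b^3 + 0.8469*b^2 - 0.2524*b + 0.0115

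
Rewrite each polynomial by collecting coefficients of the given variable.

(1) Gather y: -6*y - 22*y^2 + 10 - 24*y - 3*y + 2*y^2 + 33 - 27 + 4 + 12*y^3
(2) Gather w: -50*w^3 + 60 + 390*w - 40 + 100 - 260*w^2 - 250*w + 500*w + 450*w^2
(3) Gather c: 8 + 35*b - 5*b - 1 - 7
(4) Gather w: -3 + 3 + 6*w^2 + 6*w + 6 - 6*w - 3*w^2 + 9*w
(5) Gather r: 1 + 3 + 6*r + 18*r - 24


(1) = 12*y^3 - 20*y^2 - 33*y + 20
(2) = -50*w^3 + 190*w^2 + 640*w + 120
(3) = 30*b
(4) = 3*w^2 + 9*w + 6
(5) = 24*r - 20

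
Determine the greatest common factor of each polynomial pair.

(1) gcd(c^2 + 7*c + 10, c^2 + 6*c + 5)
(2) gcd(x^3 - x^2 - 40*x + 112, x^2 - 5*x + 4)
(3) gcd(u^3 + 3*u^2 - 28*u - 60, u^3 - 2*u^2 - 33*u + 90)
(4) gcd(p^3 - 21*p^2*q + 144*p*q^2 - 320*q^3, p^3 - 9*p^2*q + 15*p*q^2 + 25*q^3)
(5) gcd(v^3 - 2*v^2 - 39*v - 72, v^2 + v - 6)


(1) = c + 5
(2) = x - 4
(3) = u^2 + u - 30
(4) = gcd((p - 8*q)^2*(p - 5*q), (p - 5*q)^2*(p + q)) = p - 5*q
(5) = v + 3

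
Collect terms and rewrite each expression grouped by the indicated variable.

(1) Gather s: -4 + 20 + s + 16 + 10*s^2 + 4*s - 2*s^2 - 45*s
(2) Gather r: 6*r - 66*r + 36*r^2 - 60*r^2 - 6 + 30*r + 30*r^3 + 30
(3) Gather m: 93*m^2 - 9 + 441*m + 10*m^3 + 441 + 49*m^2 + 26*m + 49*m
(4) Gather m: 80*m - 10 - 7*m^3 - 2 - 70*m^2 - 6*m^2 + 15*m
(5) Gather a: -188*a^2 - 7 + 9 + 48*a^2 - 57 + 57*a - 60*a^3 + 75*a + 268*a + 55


(1) = 8*s^2 - 40*s + 32
(2) = 30*r^3 - 24*r^2 - 30*r + 24
(3) = 10*m^3 + 142*m^2 + 516*m + 432
(4) = -7*m^3 - 76*m^2 + 95*m - 12
(5) = -60*a^3 - 140*a^2 + 400*a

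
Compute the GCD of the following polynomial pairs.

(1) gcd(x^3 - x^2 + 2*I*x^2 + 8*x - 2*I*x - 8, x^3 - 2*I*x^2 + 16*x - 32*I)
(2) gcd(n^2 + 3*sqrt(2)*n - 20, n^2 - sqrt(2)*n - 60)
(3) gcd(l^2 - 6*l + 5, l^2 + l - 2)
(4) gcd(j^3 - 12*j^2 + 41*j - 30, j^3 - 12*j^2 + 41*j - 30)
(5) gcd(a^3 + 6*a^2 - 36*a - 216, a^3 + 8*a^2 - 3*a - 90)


(1) = x^2 + 2*I*x + 8
(2) = n + 5*sqrt(2)
(3) = l - 1
(4) = j^3 - 12*j^2 + 41*j - 30
(5) = gcd((a - 6)*(a + 6)^2, (a - 3)*(a + 5)*(a + 6)) = a + 6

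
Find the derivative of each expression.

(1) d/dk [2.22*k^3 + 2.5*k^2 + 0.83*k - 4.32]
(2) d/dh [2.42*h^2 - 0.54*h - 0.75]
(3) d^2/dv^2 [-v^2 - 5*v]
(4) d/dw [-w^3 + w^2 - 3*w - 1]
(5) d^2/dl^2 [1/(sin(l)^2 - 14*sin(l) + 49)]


(1) = 6.66*k^2 + 5.0*k + 0.83
(2) = 4.84*h - 0.54
(3) = -2
(4) = -3*w^2 + 2*w - 3
(5) = 2*(-7*sin(l) + cos(2*l) + 2)/(sin(l) - 7)^4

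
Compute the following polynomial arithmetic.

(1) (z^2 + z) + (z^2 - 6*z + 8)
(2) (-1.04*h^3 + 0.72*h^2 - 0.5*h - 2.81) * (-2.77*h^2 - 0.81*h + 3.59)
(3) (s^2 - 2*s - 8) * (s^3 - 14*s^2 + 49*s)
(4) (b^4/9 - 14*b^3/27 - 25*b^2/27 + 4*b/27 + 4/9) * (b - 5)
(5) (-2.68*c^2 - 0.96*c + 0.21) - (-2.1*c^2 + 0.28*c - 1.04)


(1) = 2*z^2 - 5*z + 8
(2) = 2.8808*h^5 - 1.152*h^4 - 2.9318*h^3 + 10.7735*h^2 + 0.4811*h - 10.0879
(3) = s^5 - 16*s^4 + 69*s^3 + 14*s^2 - 392*s
(4) = b^5/9 - 29*b^4/27 + 5*b^3/3 + 43*b^2/9 - 8*b/27 - 20/9
(5) = -0.58*c^2 - 1.24*c + 1.25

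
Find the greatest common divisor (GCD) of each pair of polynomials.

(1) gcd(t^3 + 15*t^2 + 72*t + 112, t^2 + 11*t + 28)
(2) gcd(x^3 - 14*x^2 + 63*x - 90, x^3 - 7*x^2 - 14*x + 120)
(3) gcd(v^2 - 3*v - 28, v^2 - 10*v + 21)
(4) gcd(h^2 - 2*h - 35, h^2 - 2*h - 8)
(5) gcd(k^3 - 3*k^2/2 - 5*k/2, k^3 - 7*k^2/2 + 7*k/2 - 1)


(1) = gcd((t + 4)^2*(t + 7), (t + 4)*(t + 7)) = t^2 + 11*t + 28
(2) = x^2 - 11*x + 30
(3) = gcd((v - 7)*(v + 4), (v - 7)*(v - 3)) = v - 7
(4) = gcd((h - 7)*(h + 5), (h - 4)*(h + 2)) = 1
(5) = gcd(k*(k - 5/2)*(k + 1), (k - 2)*(k - 1)*(k - 1/2)) = 1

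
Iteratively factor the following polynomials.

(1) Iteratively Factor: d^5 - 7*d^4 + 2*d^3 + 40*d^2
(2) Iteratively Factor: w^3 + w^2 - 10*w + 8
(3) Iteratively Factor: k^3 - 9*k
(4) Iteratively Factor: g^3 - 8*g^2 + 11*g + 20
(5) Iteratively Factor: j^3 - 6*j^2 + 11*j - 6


(1) = (d - 4)*(d^4 - 3*d^3 - 10*d^2) = (d - 5)*(d - 4)*(d^3 + 2*d^2) = d*(d - 5)*(d - 4)*(d^2 + 2*d) = d*(d - 5)*(d - 4)*(d + 2)*(d)
(2) = (w - 1)*(w^2 + 2*w - 8) = (w - 2)*(w - 1)*(w + 4)
(3) = (k - 3)*(k^2 + 3*k) = k*(k - 3)*(k + 3)
(4) = (g + 1)*(g^2 - 9*g + 20) = (g - 4)*(g + 1)*(g - 5)
(5) = (j - 2)*(j^2 - 4*j + 3) = (j - 2)*(j - 1)*(j - 3)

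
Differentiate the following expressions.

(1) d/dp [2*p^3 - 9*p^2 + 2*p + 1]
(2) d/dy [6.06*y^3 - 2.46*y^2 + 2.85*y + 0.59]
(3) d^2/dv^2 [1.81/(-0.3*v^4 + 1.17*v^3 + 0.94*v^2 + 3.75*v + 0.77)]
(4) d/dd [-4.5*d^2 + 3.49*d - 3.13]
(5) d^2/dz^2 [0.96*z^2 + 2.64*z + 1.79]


(1) = 6*p^2 - 18*p + 2
(2) = 18.18*y^2 - 4.92*y + 2.85
(3) = ((6.516*v^2 - 12.7062*v - 3.4028)*(-0.3*v^4 + 1.17*v^3 + 0.94*v^2 + 3.75*v + 0.77) + 1.81*(-2.4*v^3 + 7.02*v^2 + 3.76*v + 7.5)*(-1.2*v^3 + 3.51*v^2 + 1.88*v + 3.75))/(-0.3*v^4 + 1.17*v^3 + 0.94*v^2 + 3.75*v + 0.77)^3
(4) = 3.49 - 9.0*d
(5) = 1.92000000000000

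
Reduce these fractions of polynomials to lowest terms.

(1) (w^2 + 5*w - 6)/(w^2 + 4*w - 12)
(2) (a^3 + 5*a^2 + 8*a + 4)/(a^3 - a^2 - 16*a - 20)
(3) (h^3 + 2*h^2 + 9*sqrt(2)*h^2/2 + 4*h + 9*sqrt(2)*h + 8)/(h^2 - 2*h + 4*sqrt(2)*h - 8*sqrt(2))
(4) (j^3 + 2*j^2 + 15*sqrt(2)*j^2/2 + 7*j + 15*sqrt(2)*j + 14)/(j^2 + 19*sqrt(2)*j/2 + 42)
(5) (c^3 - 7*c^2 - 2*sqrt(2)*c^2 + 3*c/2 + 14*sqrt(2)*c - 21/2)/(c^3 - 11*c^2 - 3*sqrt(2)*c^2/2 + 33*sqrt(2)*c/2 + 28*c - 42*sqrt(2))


(1) = (w - 1)/(w - 2)
(2) = (a + 1)/(a - 5)
(3) = (2*h^2 + h*(sqrt(2) + 4) + 2*sqrt(2))/(2*h - 4)
(4) = (4*j^3 + j^2*(8 + 30*sqrt(2)) + j*(28 + 60*sqrt(2)) + 56)/(4*j^2 + 38*sqrt(2)*j + 168)
(5) = (4*c - 2*sqrt(2))/(4*c - 16)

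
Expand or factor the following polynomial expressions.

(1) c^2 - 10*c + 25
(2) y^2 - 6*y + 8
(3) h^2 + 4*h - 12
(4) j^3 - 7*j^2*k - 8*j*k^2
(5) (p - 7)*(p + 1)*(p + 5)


(1) = (c - 5)^2
(2) = (y - 4)*(y - 2)
(3) = (h - 2)*(h + 6)
(4) = j*(j - 8*k)*(j + k)
(5) = p^3 - p^2 - 37*p - 35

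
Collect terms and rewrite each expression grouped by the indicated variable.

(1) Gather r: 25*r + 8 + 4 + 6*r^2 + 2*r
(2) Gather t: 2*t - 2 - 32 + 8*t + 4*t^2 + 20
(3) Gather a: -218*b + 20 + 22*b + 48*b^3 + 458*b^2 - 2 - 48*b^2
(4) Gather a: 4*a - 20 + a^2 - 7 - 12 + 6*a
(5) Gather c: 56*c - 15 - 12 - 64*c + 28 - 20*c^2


(1) = 6*r^2 + 27*r + 12
(2) = 4*t^2 + 10*t - 14
(3) = 48*b^3 + 410*b^2 - 196*b + 18
(4) = a^2 + 10*a - 39
(5) = -20*c^2 - 8*c + 1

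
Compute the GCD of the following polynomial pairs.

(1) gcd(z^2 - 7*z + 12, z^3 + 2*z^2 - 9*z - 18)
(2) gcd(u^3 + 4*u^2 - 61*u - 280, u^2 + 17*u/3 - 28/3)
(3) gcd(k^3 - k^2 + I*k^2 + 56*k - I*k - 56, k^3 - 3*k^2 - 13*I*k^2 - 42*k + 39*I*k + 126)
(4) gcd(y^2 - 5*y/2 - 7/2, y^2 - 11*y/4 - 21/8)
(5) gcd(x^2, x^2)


(1) = gcd((z - 4)*(z - 3), (z - 3)*(z + 2)*(z + 3)) = z - 3
(2) = gcd((u - 8)*(u + 5)*(u + 7), (u - 4/3)*(u + 7)) = u + 7
(3) = gcd((k - 1)*(k - 7*I)*(k + 8*I), (k - 3)*(k - 7*I)*(k - 6*I)) = k - 7*I
(4) = gcd((y - 7/2)*(y + 1), (y - 7/2)*(y + 3/4)) = y - 7/2
(5) = gcd(x^2, x^2) = x^2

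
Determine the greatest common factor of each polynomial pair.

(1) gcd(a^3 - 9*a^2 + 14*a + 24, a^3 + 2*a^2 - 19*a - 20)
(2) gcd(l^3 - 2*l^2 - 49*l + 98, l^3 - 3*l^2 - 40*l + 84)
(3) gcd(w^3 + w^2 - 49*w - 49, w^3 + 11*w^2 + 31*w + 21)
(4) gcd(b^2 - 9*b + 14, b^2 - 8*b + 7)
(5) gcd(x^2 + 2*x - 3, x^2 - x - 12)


(1) = gcd((a - 6)*(a - 4)*(a + 1), (a - 4)*(a + 1)*(a + 5)) = a^2 - 3*a - 4
(2) = gcd((l - 7)*(l - 2)*(l + 7), (l - 7)*(l - 2)*(l + 6)) = l^2 - 9*l + 14
(3) = gcd((w - 7)*(w + 1)*(w + 7), (w + 1)*(w + 3)*(w + 7)) = w^2 + 8*w + 7
(4) = gcd((b - 7)*(b - 2), (b - 7)*(b - 1)) = b - 7
(5) = x + 3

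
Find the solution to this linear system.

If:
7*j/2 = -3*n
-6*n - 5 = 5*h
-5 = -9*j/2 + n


Then:
h = 4/17
j = 15/17
n = -35/34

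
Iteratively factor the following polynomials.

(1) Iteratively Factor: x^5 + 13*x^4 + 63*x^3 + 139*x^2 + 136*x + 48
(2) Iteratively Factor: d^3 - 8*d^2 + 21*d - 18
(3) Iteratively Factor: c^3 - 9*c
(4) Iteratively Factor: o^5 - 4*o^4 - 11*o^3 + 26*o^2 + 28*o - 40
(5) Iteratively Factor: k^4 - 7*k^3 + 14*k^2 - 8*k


(1) = (x + 4)*(x^4 + 9*x^3 + 27*x^2 + 31*x + 12) = (x + 1)*(x + 4)*(x^3 + 8*x^2 + 19*x + 12) = (x + 1)^2*(x + 4)*(x^2 + 7*x + 12) = (x + 1)^2*(x + 4)^2*(x + 3)
(2) = (d - 2)*(d^2 - 6*d + 9) = (d - 3)*(d - 2)*(d - 3)
(3) = (c + 3)*(c^2 - 3*c) = c*(c + 3)*(c - 3)
(4) = (o - 2)*(o^4 - 2*o^3 - 15*o^2 - 4*o + 20) = (o - 2)*(o + 2)*(o^3 - 4*o^2 - 7*o + 10) = (o - 2)*(o - 1)*(o + 2)*(o^2 - 3*o - 10) = (o - 5)*(o - 2)*(o - 1)*(o + 2)*(o + 2)
(5) = (k - 2)*(k^3 - 5*k^2 + 4*k) = (k - 4)*(k - 2)*(k^2 - k) = k*(k - 4)*(k - 2)*(k - 1)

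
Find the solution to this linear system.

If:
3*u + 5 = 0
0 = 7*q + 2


Then:
q = -2/7
u = -5/3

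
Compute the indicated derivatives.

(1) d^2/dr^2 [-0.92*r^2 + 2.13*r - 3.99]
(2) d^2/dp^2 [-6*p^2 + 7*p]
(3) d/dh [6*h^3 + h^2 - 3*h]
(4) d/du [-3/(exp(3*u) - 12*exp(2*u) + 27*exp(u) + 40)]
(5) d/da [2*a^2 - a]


(1) = -1.84000000000000
(2) = -12
(3) = 18*h^2 + 2*h - 3
(4) = 9*(exp(2*u) - 8*exp(u) + 9)*exp(u)/(exp(3*u) - 12*exp(2*u) + 27*exp(u) + 40)^2
(5) = 4*a - 1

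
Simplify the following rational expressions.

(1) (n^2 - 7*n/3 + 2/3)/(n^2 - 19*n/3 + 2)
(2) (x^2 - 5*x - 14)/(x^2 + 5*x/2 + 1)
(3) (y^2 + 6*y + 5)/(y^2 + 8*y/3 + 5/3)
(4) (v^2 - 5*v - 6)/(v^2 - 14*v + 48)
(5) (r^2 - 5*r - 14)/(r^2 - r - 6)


(1) = (n - 2)/(n - 6)
(2) = (2*x - 14)/(2*x + 1)
(3) = (3*y + 15)/(3*y + 5)
(4) = (v + 1)/(v - 8)
(5) = (r - 7)/(r - 3)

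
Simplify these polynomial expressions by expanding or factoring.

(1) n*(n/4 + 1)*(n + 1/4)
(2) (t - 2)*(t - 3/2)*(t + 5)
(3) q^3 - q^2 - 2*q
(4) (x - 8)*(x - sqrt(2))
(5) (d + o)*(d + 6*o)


(1) = n^3/4 + 17*n^2/16 + n/4
(2) = t^3 + 3*t^2/2 - 29*t/2 + 15
(3) = q*(q - 2)*(q + 1)
(4) = x^2 - 8*x - sqrt(2)*x + 8*sqrt(2)
(5) = d^2 + 7*d*o + 6*o^2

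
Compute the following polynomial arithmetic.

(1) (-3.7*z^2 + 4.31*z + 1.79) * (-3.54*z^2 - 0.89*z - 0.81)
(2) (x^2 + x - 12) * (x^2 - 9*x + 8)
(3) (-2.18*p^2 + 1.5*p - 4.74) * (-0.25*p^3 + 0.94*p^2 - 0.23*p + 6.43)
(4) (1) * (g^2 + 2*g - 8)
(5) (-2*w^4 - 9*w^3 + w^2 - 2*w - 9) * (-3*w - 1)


(1) = 13.098*z^4 - 11.9644*z^3 - 7.1755*z^2 - 5.0842*z - 1.4499
(2) = x^4 - 8*x^3 - 13*x^2 + 116*x - 96
(3) = 0.545*p^5 - 2.4242*p^4 + 3.0964*p^3 - 18.818*p^2 + 10.7352*p - 30.4782
(4) = g^2 + 2*g - 8
(5) = 6*w^5 + 29*w^4 + 6*w^3 + 5*w^2 + 29*w + 9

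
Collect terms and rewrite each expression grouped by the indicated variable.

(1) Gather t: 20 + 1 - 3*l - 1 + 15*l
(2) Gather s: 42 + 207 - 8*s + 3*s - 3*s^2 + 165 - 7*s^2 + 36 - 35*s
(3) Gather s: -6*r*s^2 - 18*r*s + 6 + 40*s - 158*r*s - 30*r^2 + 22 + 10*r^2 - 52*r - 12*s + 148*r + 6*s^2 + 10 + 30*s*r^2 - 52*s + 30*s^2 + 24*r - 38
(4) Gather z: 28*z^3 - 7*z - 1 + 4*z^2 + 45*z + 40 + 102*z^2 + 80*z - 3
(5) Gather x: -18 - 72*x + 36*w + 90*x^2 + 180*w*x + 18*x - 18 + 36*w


(1) = 12*l + 20
(2) = -10*s^2 - 40*s + 450
(3) = -20*r^2 + 120*r + s^2*(36 - 6*r) + s*(30*r^2 - 176*r - 24)
(4) = 28*z^3 + 106*z^2 + 118*z + 36
(5) = 72*w + 90*x^2 + x*(180*w - 54) - 36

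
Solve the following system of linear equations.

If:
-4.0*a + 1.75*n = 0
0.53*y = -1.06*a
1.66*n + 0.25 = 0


Then:
a = -0.07
n = -0.15
y = 0.13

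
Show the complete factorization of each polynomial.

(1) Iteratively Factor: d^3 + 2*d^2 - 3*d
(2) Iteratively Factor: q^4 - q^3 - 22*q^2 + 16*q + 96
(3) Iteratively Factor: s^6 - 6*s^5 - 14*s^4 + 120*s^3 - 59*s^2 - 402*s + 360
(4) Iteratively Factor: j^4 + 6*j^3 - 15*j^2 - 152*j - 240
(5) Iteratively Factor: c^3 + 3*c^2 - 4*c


(1) = (d)*(d^2 + 2*d - 3) = d*(d - 1)*(d + 3)
(2) = (q + 4)*(q^3 - 5*q^2 - 2*q + 24) = (q - 4)*(q + 4)*(q^2 - q - 6) = (q - 4)*(q - 3)*(q + 4)*(q + 2)
(3) = (s - 3)*(s^5 - 3*s^4 - 23*s^3 + 51*s^2 + 94*s - 120) = (s - 3)^2*(s^4 - 23*s^2 - 18*s + 40) = (s - 3)^2*(s + 4)*(s^3 - 4*s^2 - 7*s + 10) = (s - 3)^2*(s - 1)*(s + 4)*(s^2 - 3*s - 10) = (s - 3)^2*(s - 1)*(s + 2)*(s + 4)*(s - 5)
(4) = (j - 5)*(j^3 + 11*j^2 + 40*j + 48) = (j - 5)*(j + 4)*(j^2 + 7*j + 12) = (j - 5)*(j + 4)^2*(j + 3)
(5) = (c)*(c^2 + 3*c - 4) = c*(c + 4)*(c - 1)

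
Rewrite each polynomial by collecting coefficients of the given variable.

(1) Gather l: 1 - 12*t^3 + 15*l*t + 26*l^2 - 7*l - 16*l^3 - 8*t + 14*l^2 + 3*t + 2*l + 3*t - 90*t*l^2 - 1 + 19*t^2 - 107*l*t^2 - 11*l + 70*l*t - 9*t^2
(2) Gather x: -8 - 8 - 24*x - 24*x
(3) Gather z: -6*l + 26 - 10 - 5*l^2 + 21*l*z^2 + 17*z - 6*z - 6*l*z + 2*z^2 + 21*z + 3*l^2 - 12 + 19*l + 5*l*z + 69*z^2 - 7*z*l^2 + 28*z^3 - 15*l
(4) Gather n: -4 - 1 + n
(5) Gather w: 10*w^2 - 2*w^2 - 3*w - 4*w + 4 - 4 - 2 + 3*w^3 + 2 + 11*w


(1) = -16*l^3 + l^2*(40 - 90*t) + l*(-107*t^2 + 85*t - 16) - 12*t^3 + 10*t^2 - 2*t
(2) = -48*x - 16
(3) = -2*l^2 - 2*l + 28*z^3 + z^2*(21*l + 71) + z*(-7*l^2 - l + 32) + 4
(4) = n - 5
(5) = 3*w^3 + 8*w^2 + 4*w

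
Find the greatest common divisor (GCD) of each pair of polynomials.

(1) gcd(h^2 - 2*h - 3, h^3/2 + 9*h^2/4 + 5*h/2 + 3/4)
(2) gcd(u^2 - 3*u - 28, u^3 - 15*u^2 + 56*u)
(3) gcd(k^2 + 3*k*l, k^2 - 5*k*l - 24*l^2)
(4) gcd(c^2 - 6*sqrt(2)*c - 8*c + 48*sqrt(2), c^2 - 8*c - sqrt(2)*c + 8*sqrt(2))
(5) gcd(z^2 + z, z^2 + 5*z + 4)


(1) = gcd((h - 3)*(h + 1), (h/2 + 1/2)*(h + 1/2)*(h + 3)) = h + 1
(2) = u - 7
(3) = gcd(k*(k + 3*l), (k - 8*l)*(k + 3*l)) = k + 3*l
(4) = c - 8
(5) = z + 1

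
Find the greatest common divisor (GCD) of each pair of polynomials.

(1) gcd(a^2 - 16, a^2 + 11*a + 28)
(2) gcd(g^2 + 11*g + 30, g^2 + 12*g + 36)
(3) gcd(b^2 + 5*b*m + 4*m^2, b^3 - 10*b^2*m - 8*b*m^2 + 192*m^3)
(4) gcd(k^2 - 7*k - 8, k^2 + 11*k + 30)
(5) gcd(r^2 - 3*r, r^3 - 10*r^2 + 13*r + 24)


(1) = gcd((a - 4)*(a + 4), (a + 4)*(a + 7)) = a + 4
(2) = g + 6
(3) = b + 4*m
(4) = 1
(5) = r - 3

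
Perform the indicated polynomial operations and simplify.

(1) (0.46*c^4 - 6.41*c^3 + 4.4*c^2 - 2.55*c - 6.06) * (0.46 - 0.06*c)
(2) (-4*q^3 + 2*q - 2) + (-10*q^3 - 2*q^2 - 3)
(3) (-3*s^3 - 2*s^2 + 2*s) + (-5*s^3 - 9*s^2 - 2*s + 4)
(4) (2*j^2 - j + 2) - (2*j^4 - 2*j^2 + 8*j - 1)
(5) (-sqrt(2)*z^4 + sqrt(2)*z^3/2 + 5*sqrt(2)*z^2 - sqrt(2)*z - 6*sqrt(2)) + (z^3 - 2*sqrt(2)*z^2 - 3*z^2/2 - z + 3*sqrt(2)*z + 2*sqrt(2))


(1) = -0.0276*c^5 + 0.5962*c^4 - 3.2126*c^3 + 2.177*c^2 - 0.8094*c - 2.7876
(2) = -14*q^3 - 2*q^2 + 2*q - 5
(3) = -8*s^3 - 11*s^2 + 4
(4) = -2*j^4 + 4*j^2 - 9*j + 3
(5) = -sqrt(2)*z^4 + sqrt(2)*z^3/2 + z^3 - 3*z^2/2 + 3*sqrt(2)*z^2 - z + 2*sqrt(2)*z - 4*sqrt(2)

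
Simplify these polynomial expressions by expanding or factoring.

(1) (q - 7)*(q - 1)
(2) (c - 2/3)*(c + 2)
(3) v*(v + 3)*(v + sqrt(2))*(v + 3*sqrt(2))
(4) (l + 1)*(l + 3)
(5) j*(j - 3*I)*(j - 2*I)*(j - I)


(1) = q^2 - 8*q + 7
(2) = c^2 + 4*c/3 - 4/3
(3) = v^4 + 3*v^3 + 4*sqrt(2)*v^3 + 6*v^2 + 12*sqrt(2)*v^2 + 18*v
(4) = l^2 + 4*l + 3
(5) = j^4 - 6*I*j^3 - 11*j^2 + 6*I*j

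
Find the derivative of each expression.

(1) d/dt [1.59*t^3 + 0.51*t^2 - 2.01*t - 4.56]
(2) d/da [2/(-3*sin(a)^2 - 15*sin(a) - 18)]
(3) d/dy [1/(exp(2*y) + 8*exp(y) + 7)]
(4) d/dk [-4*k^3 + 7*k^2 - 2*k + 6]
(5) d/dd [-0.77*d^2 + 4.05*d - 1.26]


(1) = 4.77*t^2 + 1.02*t - 2.01
(2) = 2*(2*sin(a) + 5)*cos(a)/(3*(sin(a)^2 + 5*sin(a) + 6)^2)
(3) = 2*(-exp(y) - 4)*exp(y)/(exp(2*y) + 8*exp(y) + 7)^2
(4) = -12*k^2 + 14*k - 2
(5) = 4.05 - 1.54*d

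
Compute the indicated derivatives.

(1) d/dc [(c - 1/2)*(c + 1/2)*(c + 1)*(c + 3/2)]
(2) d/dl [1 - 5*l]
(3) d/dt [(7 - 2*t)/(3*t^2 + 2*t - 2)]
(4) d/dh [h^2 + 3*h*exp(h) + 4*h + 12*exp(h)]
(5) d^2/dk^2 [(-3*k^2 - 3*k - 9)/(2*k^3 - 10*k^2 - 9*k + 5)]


(1) = 4*c^3 + 15*c^2/2 + 5*c/2 - 5/8
(2) = -5
(3) = 2*(3*t^2 - 21*t - 5)/(9*t^4 + 12*t^3 - 8*t^2 - 8*t + 4)
(4) = 3*h*exp(h) + 2*h + 15*exp(h) + 4
(5) = 6*(-4*k^6 - 12*k^5 - 66*k^4 + 522*k^3 - 828*k^2 - 870*k - 463)/(8*k^9 - 120*k^8 + 492*k^7 + 140*k^6 - 2814*k^5 - 1470*k^4 + 2121*k^3 + 465*k^2 - 675*k + 125)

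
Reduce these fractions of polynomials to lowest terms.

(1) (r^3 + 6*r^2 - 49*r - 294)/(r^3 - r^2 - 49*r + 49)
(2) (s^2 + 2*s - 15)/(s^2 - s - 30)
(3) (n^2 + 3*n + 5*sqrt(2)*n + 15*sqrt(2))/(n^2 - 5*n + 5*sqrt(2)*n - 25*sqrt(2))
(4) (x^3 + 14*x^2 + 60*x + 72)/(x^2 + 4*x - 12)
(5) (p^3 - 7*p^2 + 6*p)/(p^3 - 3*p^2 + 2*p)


(1) = (r + 6)/(r - 1)
(2) = (s - 3)/(s - 6)
(3) = (n + 3)/(n - 5)
(4) = (x^2 + 8*x + 12)/(x - 2)
(5) = (p - 6)/(p - 2)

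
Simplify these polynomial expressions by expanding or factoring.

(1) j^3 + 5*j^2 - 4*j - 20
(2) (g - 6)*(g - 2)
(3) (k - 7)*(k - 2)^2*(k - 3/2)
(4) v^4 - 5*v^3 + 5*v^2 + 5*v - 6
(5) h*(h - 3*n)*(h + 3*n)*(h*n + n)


(1) = (j - 2)*(j + 2)*(j + 5)
(2) = g^2 - 8*g + 12
(3) = k^4 - 25*k^3/2 + 97*k^2/2 - 76*k + 42
(4) = (v - 3)*(v - 2)*(v - 1)*(v + 1)
(5) = h^4*n + h^3*n - 9*h^2*n^3 - 9*h*n^3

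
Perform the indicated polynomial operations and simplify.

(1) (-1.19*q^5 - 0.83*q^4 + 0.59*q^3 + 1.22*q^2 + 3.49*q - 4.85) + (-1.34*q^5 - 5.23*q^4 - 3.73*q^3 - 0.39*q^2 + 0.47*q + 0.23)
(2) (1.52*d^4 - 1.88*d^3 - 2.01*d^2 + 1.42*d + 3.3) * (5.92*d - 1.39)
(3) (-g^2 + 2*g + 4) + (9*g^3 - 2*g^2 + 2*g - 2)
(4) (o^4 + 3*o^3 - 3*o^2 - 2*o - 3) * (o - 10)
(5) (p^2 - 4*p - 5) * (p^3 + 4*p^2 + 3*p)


(1) = -2.53*q^5 - 6.06*q^4 - 3.14*q^3 + 0.83*q^2 + 3.96*q - 4.62
(2) = 8.9984*d^5 - 13.2424*d^4 - 9.286*d^3 + 11.2003*d^2 + 17.5622*d - 4.587
(3) = 9*g^3 - 3*g^2 + 4*g + 2
(4) = o^5 - 7*o^4 - 33*o^3 + 28*o^2 + 17*o + 30
(5) = p^5 - 18*p^3 - 32*p^2 - 15*p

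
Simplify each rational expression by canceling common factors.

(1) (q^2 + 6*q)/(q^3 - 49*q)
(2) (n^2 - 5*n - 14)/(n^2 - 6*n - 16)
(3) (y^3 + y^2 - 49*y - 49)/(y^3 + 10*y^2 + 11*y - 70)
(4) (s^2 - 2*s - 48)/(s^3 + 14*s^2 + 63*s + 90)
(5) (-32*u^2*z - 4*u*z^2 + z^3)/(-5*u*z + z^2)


(1) = (q + 6)/(q^2 - 49)
(2) = (n - 7)/(n - 8)
(3) = (y^2 - 6*y - 7)/(y^2 + 3*y - 10)
(4) = (s - 8)/(s^2 + 8*s + 15)
(5) = (-32*u^2 - 4*u*z + z^2)/(-5*u + z)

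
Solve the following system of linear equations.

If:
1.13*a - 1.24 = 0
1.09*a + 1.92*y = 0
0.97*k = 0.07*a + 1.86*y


Then:
a = 1.10
k = -1.12
y = -0.62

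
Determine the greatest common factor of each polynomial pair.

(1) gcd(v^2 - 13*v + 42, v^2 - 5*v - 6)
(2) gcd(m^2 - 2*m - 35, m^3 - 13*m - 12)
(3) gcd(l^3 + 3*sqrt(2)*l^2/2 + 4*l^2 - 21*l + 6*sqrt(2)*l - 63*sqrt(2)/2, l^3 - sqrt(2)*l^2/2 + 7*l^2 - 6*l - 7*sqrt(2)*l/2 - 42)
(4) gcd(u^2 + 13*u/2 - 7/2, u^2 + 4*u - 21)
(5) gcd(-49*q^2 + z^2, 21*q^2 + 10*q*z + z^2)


(1) = gcd((v - 7)*(v - 6), (v - 6)*(v + 1)) = v - 6
(2) = gcd((m - 7)*(m + 5), (m - 4)*(m + 1)*(m + 3)) = 1
(3) = l^2 + l*(3*sqrt(2)/2 + 7) + 21*sqrt(2)/2
(4) = gcd((u - 1/2)*(u + 7), (u - 3)*(u + 7)) = u + 7
(5) = 7*q + z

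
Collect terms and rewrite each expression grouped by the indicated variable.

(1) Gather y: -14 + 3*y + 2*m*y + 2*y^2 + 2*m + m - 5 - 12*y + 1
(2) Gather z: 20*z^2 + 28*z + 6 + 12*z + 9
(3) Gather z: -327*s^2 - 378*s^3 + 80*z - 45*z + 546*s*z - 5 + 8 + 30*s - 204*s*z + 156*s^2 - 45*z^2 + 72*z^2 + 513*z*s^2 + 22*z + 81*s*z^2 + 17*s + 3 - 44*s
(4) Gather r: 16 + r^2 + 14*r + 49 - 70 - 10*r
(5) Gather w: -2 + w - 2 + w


(1) = 3*m + 2*y^2 + y*(2*m - 9) - 18
(2) = 20*z^2 + 40*z + 15
(3) = -378*s^3 - 171*s^2 + 3*s + z^2*(81*s + 27) + z*(513*s^2 + 342*s + 57) + 6
(4) = r^2 + 4*r - 5
(5) = 2*w - 4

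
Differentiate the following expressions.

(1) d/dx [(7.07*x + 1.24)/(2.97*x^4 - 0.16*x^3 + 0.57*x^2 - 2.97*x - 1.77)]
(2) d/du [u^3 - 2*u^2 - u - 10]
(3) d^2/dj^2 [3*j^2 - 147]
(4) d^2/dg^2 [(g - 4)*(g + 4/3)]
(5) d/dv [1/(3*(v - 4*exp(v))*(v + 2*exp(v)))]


(1) = (20.9979*x^4 - 1.1312*x^3 + 4.0299*x^2 - 20.9979*x - (7.07*x + 1.24)*(11.88*x^3 - 0.48*x^2 + 1.14*x - 2.97) - 12.5139)/(-2.97*x^4 + 0.16*x^3 - 0.57*x^2 + 2.97*x + 1.77)^2
(2) = 3*u^2 - 4*u - 1
(3) = 6
(4) = 2
(5) = (-(v - 4*exp(v))*(2*exp(v) + 1) + (v + 2*exp(v))*(4*exp(v) - 1))/(3*(v - 4*exp(v))^2*(v + 2*exp(v))^2)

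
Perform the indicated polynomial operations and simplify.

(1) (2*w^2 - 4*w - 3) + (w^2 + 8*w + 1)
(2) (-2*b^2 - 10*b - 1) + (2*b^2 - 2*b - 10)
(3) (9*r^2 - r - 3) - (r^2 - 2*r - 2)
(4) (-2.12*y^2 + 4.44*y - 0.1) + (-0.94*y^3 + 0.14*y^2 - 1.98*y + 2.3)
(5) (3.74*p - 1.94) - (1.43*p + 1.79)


(1) = 3*w^2 + 4*w - 2
(2) = -12*b - 11
(3) = 8*r^2 + r - 1
(4) = -0.94*y^3 - 1.98*y^2 + 2.46*y + 2.2
(5) = 2.31*p - 3.73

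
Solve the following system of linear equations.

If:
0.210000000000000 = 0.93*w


Then:
w = 0.23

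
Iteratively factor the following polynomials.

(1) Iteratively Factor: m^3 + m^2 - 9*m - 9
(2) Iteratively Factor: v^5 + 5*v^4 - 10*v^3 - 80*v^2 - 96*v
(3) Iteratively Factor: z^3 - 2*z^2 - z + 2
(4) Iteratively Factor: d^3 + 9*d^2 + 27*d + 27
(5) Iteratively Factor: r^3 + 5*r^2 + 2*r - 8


(1) = (m - 3)*(m^2 + 4*m + 3) = (m - 3)*(m + 1)*(m + 3)
(2) = (v - 4)*(v^4 + 9*v^3 + 26*v^2 + 24*v) = (v - 4)*(v + 4)*(v^3 + 5*v^2 + 6*v) = v*(v - 4)*(v + 4)*(v^2 + 5*v + 6) = v*(v - 4)*(v + 2)*(v + 4)*(v + 3)
(3) = (z - 1)*(z^2 - z - 2) = (z - 1)*(z + 1)*(z - 2)
(4) = (d + 3)*(d^2 + 6*d + 9) = (d + 3)^2*(d + 3)
(5) = (r - 1)*(r^2 + 6*r + 8) = (r - 1)*(r + 4)*(r + 2)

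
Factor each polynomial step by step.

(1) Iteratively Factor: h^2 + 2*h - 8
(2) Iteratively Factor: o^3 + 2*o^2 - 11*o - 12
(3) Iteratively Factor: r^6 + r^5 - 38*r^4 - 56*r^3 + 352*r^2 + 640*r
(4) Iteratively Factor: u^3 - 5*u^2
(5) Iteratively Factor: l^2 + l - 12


(1) = (h + 4)*(h - 2)
(2) = (o - 3)*(o^2 + 5*o + 4) = (o - 3)*(o + 1)*(o + 4)
(3) = (r - 4)*(r^5 + 5*r^4 - 18*r^3 - 128*r^2 - 160*r) = (r - 4)*(r + 4)*(r^4 + r^3 - 22*r^2 - 40*r) = r*(r - 4)*(r + 4)*(r^3 + r^2 - 22*r - 40) = r*(r - 5)*(r - 4)*(r + 4)*(r^2 + 6*r + 8) = r*(r - 5)*(r - 4)*(r + 2)*(r + 4)*(r + 4)
(4) = (u)*(u^2 - 5*u) = u^2*(u - 5)
(5) = (l - 3)*(l + 4)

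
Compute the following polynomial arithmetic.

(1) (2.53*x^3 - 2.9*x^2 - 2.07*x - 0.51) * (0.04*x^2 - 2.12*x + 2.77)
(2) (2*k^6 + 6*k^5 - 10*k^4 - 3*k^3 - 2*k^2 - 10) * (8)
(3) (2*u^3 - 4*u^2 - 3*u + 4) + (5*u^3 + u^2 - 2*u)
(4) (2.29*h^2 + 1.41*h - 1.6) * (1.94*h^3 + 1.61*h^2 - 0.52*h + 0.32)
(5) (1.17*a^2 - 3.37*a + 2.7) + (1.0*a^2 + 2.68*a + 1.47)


(1) = 0.1012*x^5 - 5.4796*x^4 + 13.0733*x^3 - 3.665*x^2 - 4.6527*x - 1.4127
(2) = 16*k^6 + 48*k^5 - 80*k^4 - 24*k^3 - 16*k^2 - 80
(3) = 7*u^3 - 3*u^2 - 5*u + 4
(4) = 4.4426*h^5 + 6.4223*h^4 - 2.0247*h^3 - 2.5764*h^2 + 1.2832*h - 0.512
(5) = 2.17*a^2 - 0.69*a + 4.17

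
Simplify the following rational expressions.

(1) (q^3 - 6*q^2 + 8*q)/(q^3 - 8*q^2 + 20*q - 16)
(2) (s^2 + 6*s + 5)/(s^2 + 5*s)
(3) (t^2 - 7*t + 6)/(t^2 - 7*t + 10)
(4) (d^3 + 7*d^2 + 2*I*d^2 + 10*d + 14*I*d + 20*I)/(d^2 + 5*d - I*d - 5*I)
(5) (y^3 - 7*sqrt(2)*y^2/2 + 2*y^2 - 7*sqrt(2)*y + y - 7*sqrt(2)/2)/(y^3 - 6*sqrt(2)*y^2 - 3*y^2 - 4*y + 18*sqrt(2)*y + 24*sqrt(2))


(1) = q/(q - 2)
(2) = (s + 1)/s
(3) = (t^2 - 7*t + 6)/(t^2 - 7*t + 10)
(4) = (d^2 + d*(2 + 2*I) + 4*I)/(d - I)
(5) = (2*y^2 + y*(2 - 7*sqrt(2)) - 7*sqrt(2))/(2*y^2 + y*(-12*sqrt(2) - 8) + 48*sqrt(2))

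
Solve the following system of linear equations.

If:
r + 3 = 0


Then:
r = -3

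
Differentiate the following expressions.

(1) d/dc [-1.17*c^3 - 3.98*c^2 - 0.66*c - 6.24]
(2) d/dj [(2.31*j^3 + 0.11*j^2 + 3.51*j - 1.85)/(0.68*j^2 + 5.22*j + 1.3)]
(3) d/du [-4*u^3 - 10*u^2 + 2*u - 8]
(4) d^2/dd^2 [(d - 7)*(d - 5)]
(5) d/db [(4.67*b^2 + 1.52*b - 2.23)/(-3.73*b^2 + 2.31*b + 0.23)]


(1) = -3.51*c^2 - 7.96*c - 0.66
(2) = (1.5708*j^4 + 24.1164*j^3 + 7.1964*j^2 + 2.802*j + 14.22)/(0.4624*j^4 + 7.0992*j^3 + 29.0164*j^2 + 13.572*j + 1.69)
(3) = -12*u^2 - 20*u + 2
(4) = 2
(5) = (16.4573*b^2 - 14.4876*b + 5.5009)/(13.9129*b^4 - 17.2326*b^3 + 3.6203*b^2 + 1.0626*b + 0.0529)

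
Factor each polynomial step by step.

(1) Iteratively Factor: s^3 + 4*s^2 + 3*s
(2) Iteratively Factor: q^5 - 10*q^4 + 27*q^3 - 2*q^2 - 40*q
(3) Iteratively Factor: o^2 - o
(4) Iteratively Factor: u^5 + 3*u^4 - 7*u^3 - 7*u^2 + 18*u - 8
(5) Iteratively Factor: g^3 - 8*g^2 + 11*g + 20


(1) = (s + 3)*(s^2 + s) = s*(s + 3)*(s + 1)
(2) = (q - 2)*(q^4 - 8*q^3 + 11*q^2 + 20*q) = (q - 4)*(q - 2)*(q^3 - 4*q^2 - 5*q) = (q - 5)*(q - 4)*(q - 2)*(q^2 + q) = (q - 5)*(q - 4)*(q - 2)*(q + 1)*(q)
(3) = (o)*(o - 1)
(4) = (u - 1)*(u^4 + 4*u^3 - 3*u^2 - 10*u + 8) = (u - 1)^2*(u^3 + 5*u^2 + 2*u - 8) = (u - 1)^2*(u + 2)*(u^2 + 3*u - 4) = (u - 1)^3*(u + 2)*(u + 4)
(5) = (g + 1)*(g^2 - 9*g + 20) = (g - 5)*(g + 1)*(g - 4)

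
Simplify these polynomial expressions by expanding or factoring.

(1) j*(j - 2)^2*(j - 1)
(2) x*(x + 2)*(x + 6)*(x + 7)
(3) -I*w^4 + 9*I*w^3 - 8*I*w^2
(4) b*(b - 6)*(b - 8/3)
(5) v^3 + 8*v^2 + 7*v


(1) = j^4 - 5*j^3 + 8*j^2 - 4*j
(2) = x^4 + 15*x^3 + 68*x^2 + 84*x
(3) = w^2*(w - 8)*(-I*w + I)
(4) = b^3 - 26*b^2/3 + 16*b
(5) = v*(v + 1)*(v + 7)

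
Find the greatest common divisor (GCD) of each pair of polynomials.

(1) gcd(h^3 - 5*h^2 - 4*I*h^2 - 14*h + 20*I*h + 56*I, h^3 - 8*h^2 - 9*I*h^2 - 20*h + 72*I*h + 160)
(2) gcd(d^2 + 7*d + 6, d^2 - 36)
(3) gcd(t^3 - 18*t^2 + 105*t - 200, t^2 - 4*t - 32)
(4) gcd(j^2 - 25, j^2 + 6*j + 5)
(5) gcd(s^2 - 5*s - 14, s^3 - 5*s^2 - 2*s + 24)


(1) = h - 4*I
(2) = d + 6
(3) = gcd((t - 8)*(t - 5)^2, (t - 8)*(t + 4)) = t - 8
(4) = gcd((j - 5)*(j + 5), (j + 1)*(j + 5)) = j + 5
(5) = gcd((s - 7)*(s + 2), (s - 4)*(s - 3)*(s + 2)) = s + 2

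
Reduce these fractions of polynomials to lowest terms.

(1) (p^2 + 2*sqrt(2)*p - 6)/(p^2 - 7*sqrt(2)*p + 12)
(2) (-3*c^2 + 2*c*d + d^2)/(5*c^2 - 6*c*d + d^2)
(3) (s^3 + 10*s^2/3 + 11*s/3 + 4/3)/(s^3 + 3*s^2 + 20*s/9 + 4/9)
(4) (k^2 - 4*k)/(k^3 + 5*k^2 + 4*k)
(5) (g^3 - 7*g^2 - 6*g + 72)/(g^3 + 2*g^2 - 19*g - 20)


(1) = (p + 3*sqrt(2))/(p - 6*sqrt(2))
(2) = (-3*c - d)/(5*c - d)
(3) = (9*s^3 + 30*s^2 + 33*s + 12)/(9*s^3 + 27*s^2 + 20*s + 4)
(4) = (k - 4)/(k^2 + 5*k + 4)
(5) = (g^2 - 3*g - 18)/(g^2 + 6*g + 5)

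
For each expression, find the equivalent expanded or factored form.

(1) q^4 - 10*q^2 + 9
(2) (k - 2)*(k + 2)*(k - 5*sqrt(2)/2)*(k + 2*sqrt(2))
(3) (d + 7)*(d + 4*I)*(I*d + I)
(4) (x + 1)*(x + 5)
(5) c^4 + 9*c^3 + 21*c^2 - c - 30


(1) = (q - 3)*(q - 1)*(q + 1)*(q + 3)
(2) = k^4 - sqrt(2)*k^3/2 - 14*k^2 + 2*sqrt(2)*k + 40
(3) = I*d^3 - 4*d^2 + 8*I*d^2 - 32*d + 7*I*d - 28
(4) = x^2 + 6*x + 5
(5) = (c - 1)*(c + 2)*(c + 3)*(c + 5)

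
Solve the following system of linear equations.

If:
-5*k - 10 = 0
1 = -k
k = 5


Then:
No Solution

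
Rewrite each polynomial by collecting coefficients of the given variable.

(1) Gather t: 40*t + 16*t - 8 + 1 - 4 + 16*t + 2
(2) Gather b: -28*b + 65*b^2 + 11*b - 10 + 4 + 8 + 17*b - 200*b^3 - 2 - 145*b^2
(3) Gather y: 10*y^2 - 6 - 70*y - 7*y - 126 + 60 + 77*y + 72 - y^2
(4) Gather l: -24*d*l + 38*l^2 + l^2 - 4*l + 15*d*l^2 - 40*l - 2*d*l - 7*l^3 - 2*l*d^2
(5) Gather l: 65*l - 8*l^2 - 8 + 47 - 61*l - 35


(1) = 72*t - 9
(2) = -200*b^3 - 80*b^2
(3) = 9*y^2
(4) = -7*l^3 + l^2*(15*d + 39) + l*(-2*d^2 - 26*d - 44)
(5) = -8*l^2 + 4*l + 4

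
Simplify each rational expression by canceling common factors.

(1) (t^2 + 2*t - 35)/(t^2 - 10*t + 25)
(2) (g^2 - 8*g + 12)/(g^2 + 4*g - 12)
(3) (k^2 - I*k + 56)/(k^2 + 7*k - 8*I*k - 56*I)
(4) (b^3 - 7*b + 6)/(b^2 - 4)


(1) = (t + 7)/(t - 5)
(2) = (g - 6)/(g + 6)
(3) = (k + 7*I)/(k + 7)
(4) = (b^2 + 2*b - 3)/(b + 2)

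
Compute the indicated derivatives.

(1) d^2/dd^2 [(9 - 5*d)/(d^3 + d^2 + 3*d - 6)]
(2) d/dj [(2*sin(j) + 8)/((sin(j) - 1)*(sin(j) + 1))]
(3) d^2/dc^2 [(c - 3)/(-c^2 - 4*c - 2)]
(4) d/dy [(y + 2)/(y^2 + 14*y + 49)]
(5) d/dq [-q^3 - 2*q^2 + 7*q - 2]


(1) = 2*(-15*d^5 + 39*d^4 + 82*d^3 - 72*d^2 + 153*d + 45)/(d^9 + 3*d^8 + 12*d^7 + d^6 - 99*d^4 + 27*d^3 - 54*d^2 + 324*d - 216)
(2) = 2*(-8*sin(j) + cos(j)^2 - 2)/cos(j)^3
(3) = 2*(-4*(c - 3)*(c + 2)^2 + (3*c + 1)*(c^2 + 4*c + 2))/(c^2 + 4*c + 2)^3
(4) = (3 - y)/(y^3 + 21*y^2 + 147*y + 343)
(5) = -3*q^2 - 4*q + 7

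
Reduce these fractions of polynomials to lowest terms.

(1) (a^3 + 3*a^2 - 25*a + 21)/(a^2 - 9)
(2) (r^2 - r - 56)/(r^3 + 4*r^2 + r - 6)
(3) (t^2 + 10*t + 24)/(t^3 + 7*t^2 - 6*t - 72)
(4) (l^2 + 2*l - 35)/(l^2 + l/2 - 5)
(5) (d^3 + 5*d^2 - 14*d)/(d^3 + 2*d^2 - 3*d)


(1) = (a^2 + 6*a - 7)/(a + 3)
(2) = (r^2 - r - 56)/(r^3 + 4*r^2 + r - 6)
(3) = 1/(t - 3)
(4) = (2*l^2 + 4*l - 70)/(2*l^2 + l - 10)
(5) = (d^2 + 5*d - 14)/(d^2 + 2*d - 3)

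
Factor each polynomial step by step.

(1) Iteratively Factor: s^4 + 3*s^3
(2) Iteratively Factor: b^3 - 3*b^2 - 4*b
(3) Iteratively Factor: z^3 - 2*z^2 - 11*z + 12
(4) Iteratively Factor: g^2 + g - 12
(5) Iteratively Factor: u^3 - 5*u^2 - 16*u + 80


(1) = (s + 3)*(s^3) = s*(s + 3)*(s^2) = s^2*(s + 3)*(s)
(2) = (b + 1)*(b^2 - 4*b) = (b - 4)*(b + 1)*(b)
(3) = (z + 3)*(z^2 - 5*z + 4) = (z - 4)*(z + 3)*(z - 1)
(4) = (g + 4)*(g - 3)
(5) = (u - 5)*(u^2 - 16) = (u - 5)*(u + 4)*(u - 4)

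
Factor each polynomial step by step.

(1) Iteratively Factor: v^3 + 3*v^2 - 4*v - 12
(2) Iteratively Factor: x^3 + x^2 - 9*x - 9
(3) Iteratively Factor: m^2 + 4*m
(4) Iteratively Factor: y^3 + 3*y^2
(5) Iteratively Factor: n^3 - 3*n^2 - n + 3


(1) = (v + 2)*(v^2 + v - 6) = (v - 2)*(v + 2)*(v + 3)
(2) = (x + 1)*(x^2 - 9) = (x - 3)*(x + 1)*(x + 3)
(3) = (m)*(m + 4)
(4) = (y)*(y^2 + 3*y) = y^2*(y + 3)
(5) = (n - 3)*(n^2 - 1) = (n - 3)*(n + 1)*(n - 1)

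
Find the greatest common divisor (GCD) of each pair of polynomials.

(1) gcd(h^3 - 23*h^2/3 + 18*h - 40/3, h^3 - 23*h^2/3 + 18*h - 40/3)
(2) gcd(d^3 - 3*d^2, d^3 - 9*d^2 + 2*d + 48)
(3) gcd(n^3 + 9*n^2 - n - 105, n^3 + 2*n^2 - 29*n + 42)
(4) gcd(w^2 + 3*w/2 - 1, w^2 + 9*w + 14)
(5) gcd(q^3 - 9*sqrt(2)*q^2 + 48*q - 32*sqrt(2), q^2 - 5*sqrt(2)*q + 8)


(1) = gcd((h - 4)*(h - 2)*(h - 5/3), (h - 4)*(h - 2)*(h - 5/3)) = h^3 - 23*h^2/3 + 18*h - 40/3
(2) = d - 3
(3) = n^2 + 4*n - 21
(4) = gcd((w - 1/2)*(w + 2), (w + 2)*(w + 7)) = w + 2
(5) = gcd((q - 4*sqrt(2))^2*(q - sqrt(2)), (q - 4*sqrt(2))*(q - sqrt(2))) = q^2 - 5*sqrt(2)*q + 8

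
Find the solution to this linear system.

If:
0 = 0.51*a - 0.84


Then:
a = 1.65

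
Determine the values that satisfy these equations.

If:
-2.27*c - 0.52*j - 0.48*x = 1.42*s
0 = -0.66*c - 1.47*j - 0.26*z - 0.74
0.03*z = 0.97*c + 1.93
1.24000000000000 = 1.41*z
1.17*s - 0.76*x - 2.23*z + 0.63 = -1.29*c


Then:
c = -1.96
j = 0.22
s = 3.14
x = -0.25
z = 0.88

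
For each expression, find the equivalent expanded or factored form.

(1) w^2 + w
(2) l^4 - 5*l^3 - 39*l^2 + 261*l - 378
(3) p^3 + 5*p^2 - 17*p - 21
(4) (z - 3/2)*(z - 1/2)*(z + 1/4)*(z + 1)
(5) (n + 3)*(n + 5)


(1) = w*(w + 1)
(2) = (l - 6)*(l - 3)^2*(l + 7)
(3) = (p - 3)*(p + 1)*(p + 7)
(4) = z^4 - 3*z^3/4 - 3*z^2/2 + 7*z/16 + 3/16
(5) = n^2 + 8*n + 15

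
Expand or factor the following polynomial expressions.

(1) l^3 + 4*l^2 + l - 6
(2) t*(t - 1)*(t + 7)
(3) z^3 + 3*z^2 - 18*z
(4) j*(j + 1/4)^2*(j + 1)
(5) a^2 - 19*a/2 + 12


(1) = (l - 1)*(l + 2)*(l + 3)
(2) = t^3 + 6*t^2 - 7*t
(3) = z*(z - 3)*(z + 6)
(4) = j^4 + 3*j^3/2 + 9*j^2/16 + j/16
(5) = (a - 8)*(a - 3/2)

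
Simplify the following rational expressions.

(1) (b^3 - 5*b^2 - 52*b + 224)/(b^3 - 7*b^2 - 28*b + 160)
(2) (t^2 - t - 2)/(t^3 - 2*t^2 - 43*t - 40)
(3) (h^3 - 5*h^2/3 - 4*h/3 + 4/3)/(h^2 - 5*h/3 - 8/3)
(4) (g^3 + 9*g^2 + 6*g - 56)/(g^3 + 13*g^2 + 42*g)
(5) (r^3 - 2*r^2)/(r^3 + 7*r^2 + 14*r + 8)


(1) = (b + 7)/(b + 5)
(2) = (t - 2)/(t^2 - 3*t - 40)
(3) = (3*h^2 - 8*h + 4)/(3*h - 8)
(4) = (g^2 + 2*g - 8)/(g^2 + 6*g)
(5) = (r^3 - 2*r^2)/(r^3 + 7*r^2 + 14*r + 8)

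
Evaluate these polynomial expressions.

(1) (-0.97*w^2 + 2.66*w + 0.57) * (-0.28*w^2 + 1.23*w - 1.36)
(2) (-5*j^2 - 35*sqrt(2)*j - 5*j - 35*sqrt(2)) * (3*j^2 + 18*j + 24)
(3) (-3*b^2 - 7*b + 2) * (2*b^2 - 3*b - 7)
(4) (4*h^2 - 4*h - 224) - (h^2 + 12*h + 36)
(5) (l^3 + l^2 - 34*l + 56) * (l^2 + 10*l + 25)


(1) = 0.2716*w^4 - 1.9379*w^3 + 4.4314*w^2 - 2.9165*w - 0.7752
(2) = -15*j^4 - 105*sqrt(2)*j^3 - 105*j^3 - 735*sqrt(2)*j^2 - 210*j^2 - 1470*sqrt(2)*j - 120*j - 840*sqrt(2)
(3) = -6*b^4 - 5*b^3 + 46*b^2 + 43*b - 14
(4) = 3*h^2 - 16*h - 260
(5) = l^5 + 11*l^4 + l^3 - 259*l^2 - 290*l + 1400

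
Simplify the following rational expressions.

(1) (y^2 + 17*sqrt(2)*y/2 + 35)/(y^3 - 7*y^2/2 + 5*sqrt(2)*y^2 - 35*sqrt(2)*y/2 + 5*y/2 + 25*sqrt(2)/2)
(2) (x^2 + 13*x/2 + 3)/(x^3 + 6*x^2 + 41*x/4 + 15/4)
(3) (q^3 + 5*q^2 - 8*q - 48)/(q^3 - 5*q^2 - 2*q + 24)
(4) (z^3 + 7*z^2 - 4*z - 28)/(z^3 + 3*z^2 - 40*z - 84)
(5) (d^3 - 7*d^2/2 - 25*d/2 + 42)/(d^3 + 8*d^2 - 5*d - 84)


(1) = (4*y + 14*sqrt(2))/(4*y^2 - 14*y + 10)
(2) = (2*x + 12)/(2*x^2 + 11*x + 15)
(3) = (q^2 + 8*q + 16)/(q^2 - 2*q - 8)
(4) = (z - 2)/(z - 6)
(5) = (2*d^2 - d - 28)/(2*d^2 + 22*d + 56)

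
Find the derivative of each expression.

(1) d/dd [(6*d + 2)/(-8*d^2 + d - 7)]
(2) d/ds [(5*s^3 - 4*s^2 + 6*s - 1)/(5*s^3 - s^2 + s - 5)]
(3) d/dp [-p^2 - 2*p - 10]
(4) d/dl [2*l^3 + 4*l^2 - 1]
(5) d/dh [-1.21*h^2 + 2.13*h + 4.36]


(1) = 4*(12*d^2 + 8*d - 11)/(64*d^4 - 16*d^3 + 113*d^2 - 14*d + 49)
(2) = (15*s^4 - 50*s^3 - 58*s^2 + 38*s - 29)/(25*s^6 - 10*s^5 + 11*s^4 - 52*s^3 + 11*s^2 - 10*s + 25)
(3) = -2*p - 2
(4) = 2*l*(3*l + 4)
(5) = 2.13 - 2.42*h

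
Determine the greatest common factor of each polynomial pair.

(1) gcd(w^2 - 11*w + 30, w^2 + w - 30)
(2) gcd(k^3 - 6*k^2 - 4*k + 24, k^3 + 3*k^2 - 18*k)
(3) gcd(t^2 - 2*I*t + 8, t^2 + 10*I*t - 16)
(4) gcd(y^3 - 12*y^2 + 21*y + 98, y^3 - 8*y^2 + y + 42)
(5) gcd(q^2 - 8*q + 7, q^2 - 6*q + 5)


(1) = gcd((w - 6)*(w - 5), (w - 5)*(w + 6)) = w - 5
(2) = gcd((k - 6)*(k - 2)*(k + 2), k*(k - 3)*(k + 6)) = 1
(3) = gcd((t - 4*I)*(t + 2*I), (t + 2*I)*(t + 8*I)) = t + 2*I
(4) = y^2 - 5*y - 14
(5) = gcd((q - 7)*(q - 1), (q - 5)*(q - 1)) = q - 1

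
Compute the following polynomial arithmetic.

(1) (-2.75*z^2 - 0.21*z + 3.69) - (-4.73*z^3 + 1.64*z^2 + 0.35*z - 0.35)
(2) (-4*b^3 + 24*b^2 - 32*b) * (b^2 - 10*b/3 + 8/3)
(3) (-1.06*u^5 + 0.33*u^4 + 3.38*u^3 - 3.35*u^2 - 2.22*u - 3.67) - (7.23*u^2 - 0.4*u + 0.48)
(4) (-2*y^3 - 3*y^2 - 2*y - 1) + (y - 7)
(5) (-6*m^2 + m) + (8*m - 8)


(1) = 4.73*z^3 - 4.39*z^2 - 0.56*z + 4.04
(2) = -4*b^5 + 112*b^4/3 - 368*b^3/3 + 512*b^2/3 - 256*b/3
(3) = -1.06*u^5 + 0.33*u^4 + 3.38*u^3 - 10.58*u^2 - 1.82*u - 4.15
(4) = -2*y^3 - 3*y^2 - y - 8
(5) = -6*m^2 + 9*m - 8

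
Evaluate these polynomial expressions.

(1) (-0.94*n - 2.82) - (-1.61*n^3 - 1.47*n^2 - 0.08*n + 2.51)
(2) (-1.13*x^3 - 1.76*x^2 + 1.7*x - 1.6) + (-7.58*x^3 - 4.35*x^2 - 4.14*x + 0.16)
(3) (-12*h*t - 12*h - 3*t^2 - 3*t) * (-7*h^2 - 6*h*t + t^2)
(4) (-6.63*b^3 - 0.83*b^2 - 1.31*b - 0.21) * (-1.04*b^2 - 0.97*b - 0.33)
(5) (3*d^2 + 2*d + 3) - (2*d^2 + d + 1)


(1) = 1.61*n^3 + 1.47*n^2 - 0.86*n - 5.33
(2) = -8.71*x^3 - 6.11*x^2 - 2.44*x - 1.44
(3) = 84*h^3*t + 84*h^3 + 93*h^2*t^2 + 93*h^2*t + 6*h*t^3 + 6*h*t^2 - 3*t^4 - 3*t^3
(4) = 6.8952*b^5 + 7.2943*b^4 + 4.3554*b^3 + 1.763*b^2 + 0.636*b + 0.0693
(5) = d^2 + d + 2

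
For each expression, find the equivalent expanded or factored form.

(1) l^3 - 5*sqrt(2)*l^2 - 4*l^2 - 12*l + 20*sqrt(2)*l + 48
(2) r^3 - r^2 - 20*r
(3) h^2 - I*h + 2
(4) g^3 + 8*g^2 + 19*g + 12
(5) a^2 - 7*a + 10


(1) = (l - 4)*(l - 6*sqrt(2))*(l + sqrt(2))
(2) = r*(r - 5)*(r + 4)
(3) = (h - 2*I)*(h + I)
(4) = (g + 1)*(g + 3)*(g + 4)
(5) = (a - 5)*(a - 2)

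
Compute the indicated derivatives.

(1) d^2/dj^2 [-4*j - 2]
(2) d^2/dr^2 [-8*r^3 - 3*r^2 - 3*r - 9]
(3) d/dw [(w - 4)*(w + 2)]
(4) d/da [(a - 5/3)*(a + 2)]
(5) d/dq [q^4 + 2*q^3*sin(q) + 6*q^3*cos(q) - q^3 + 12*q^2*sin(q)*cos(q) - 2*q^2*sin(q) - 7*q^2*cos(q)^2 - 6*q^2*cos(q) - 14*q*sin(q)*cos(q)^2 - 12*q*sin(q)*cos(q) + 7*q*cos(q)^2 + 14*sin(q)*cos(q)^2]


(1) = 0
(2) = -48*r - 6
(3) = 2*w - 2
(4) = 2*a + 1/3
(5) = -6*q^3*sin(q) + 2*q^3*cos(q) + 4*q^3 + 12*q^2*sin(q) + 7*q^2*sin(2*q) + 16*q^2*cos(q) + 12*q^2*cos(2*q) - 3*q^2 - 4*q*sin(q) + 5*q*sin(2*q) - 31*q*cos(q)/2 - 19*q*cos(2*q) - 21*q*cos(3*q)/2 - 7*q + 21*sin(q)/2 - 6*sin(2*q) - 7*sin(3*q)/2 - 21*cos(q)/2 + 7*cos(2*q)/2 + 21*cos(3*q)/2 + 14*sqrt(2)*cos(q + pi/4) + 7/2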